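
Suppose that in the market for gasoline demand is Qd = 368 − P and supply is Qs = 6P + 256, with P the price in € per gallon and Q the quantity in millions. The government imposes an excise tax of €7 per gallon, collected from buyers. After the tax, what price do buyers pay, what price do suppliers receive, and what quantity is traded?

Before the tax: set 368 − P = 6P + 256 → P* = €16, Q* = 352.
With the tax collected from buyers, demand (in seller-price terms) shifts: Qd = 368 − (P + 7).
New equilibrium: buyers pay €22, suppliers receive €15, Q = 346. (Wedge: Pb − Ps = 7.)

Buyers pay €22; suppliers receive €15; quantity = 346.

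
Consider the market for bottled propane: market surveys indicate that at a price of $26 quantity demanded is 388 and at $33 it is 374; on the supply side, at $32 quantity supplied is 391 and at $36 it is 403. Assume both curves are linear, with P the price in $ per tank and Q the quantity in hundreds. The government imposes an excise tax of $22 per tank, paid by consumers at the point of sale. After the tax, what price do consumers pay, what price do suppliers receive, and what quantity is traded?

Consumers pay $42.2; suppliers receive $20.2; quantity = 355.6.

Demand slope: (374 − 388)/(33 − 26) = -2, so Qd = 440 − 2P.
Supply slope: (403 − 391)/(36 − 32) = 3, so Qs = 3P + 295.
Before the tax: set 440 − 2P = 3P + 295 → P* = $29, Q* = 382.
With the tax collected from consumers, demand (in seller-price terms) shifts: Qd = 440 − 2(P + 22).
New equilibrium: consumers pay $42.2, suppliers receive $20.2, Q = 355.6. (Wedge: Pb − Ps = 22.)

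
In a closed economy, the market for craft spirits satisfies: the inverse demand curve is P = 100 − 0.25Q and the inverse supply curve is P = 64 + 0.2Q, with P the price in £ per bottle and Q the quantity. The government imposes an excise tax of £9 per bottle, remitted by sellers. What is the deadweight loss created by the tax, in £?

Rewrite in direct form: Qd = 400 − 4P and Qs = 5P − 320.
Without the tax, 400 − 4P = 5P − 320 gives 9P = 720, so P* = £80 and Q* = 80.
With the tax collected from sellers, supply shifts: Qs = 5(P − 9) − 320.
New equilibrium: buyers pay £85, sellers receive £76, Q = 60. (Wedge: Pb − Ps = 9.)
Quantity falls by |ΔQ| = |80 − 60| = 20.
DWL = ½ · t · |ΔQ| = ½ · 9 · 20 = £90.

Deadweight loss = £90.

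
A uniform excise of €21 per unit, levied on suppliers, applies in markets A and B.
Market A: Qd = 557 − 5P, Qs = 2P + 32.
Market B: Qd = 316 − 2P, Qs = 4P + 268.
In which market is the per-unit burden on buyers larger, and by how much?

Market B, by €8.

Market A: pre-tax P* = €75, Q* = 182; post-tax Q = 152; per-unit burden on buyers = €6.
Market B: pre-tax P* = €8, Q* = 300; post-tax Q = 272; per-unit burden on buyers = €14.
Difference: €6 vs €14 → market B is larger by €8.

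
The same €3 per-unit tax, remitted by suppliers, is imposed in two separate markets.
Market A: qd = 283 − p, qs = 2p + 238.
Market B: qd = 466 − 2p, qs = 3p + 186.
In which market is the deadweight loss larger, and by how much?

Market A: pre-tax p* = €15, q* = 268; post-tax q = 266; deadweight loss = €3.
Market B: pre-tax p* = €56, q* = 354; post-tax q = 350.4; deadweight loss = €5.4.
Difference: €3 vs €5.4 → market B is larger by €2.4.

Market B, by €2.4.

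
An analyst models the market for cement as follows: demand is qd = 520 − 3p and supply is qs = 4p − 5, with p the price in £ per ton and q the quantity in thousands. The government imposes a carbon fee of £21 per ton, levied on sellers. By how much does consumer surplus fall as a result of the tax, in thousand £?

Consumer surplus falls by £3324 thousand.

Before the tax: set 520 − 3p = 4p − 5 → p* = £75, q* = 295.
With the tax collected from sellers, supply shifts: qs = 4(p − 21) − 5.
Solving gives q = 259 with consumers paying £87 and sellers receiving £66 (the £21 wedge).
ΔCS is the trapezoid between Q = 259 and Q = 295 of height £12: ½ · (295 + 259) · 12 = £3324.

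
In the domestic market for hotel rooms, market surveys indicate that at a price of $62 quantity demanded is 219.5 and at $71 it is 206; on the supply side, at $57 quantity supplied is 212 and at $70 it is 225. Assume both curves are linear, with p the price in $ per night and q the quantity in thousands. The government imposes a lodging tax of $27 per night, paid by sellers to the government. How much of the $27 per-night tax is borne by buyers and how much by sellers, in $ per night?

Demand slope: (206 − 219.5)/(71 − 62) = -1.5, so qd = 312.5 − 1.5p.
Supply slope: (225 − 212)/(70 − 57) = 1, so qs = p + 155.
Before the tax: set 312.5 − 1.5p = p + 155 → p* = $63, q* = 218.
With the tax collected from sellers, supply shifts: qs = (p − 27) + 155.
Solving gives q = 201.8 with buyers paying $73.8 and sellers receiving $46.8 (the $27 wedge).
Burden on buyers: $10.8; on sellers: $16.2. (They sum to $27.)

Buyers bear $10.8 per night; sellers bear $16.2 per night.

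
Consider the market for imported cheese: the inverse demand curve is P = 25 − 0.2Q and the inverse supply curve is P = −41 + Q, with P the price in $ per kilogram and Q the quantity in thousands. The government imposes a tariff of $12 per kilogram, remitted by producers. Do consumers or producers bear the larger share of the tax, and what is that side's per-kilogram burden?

Producers bear the larger share: $10 per kilogram.

Rewrite in direct form: Qd = 125 − 5P and Qs = P + 41.
Without the tax, 125 − 5P = P + 41 gives 6P = 84, so P* = $14 and Q* = 55.
With the tax collected from producers, supply shifts: Qs = (P − 12) + 41.
Solving gives Q = 45 with consumers paying $16 and producers receiving $4 (the $12 wedge).
Per-kilogram burden: consumers $2, producers $10.
Producers take the larger share because supply is less price-elastic here (demand slope 5 vs supply slope 1).
The less price-elastic side of the market bears the larger share of a per-unit tax.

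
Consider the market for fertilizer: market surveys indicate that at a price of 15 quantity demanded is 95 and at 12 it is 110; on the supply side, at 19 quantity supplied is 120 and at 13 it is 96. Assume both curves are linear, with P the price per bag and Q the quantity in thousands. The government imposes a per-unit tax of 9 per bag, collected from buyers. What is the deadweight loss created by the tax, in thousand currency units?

Demand slope: (110 − 95)/(12 − 15) = -5, so Qd = 170 − 5P.
Supply slope: (96 − 120)/(13 − 19) = 4, so Qs = 4P + 44.
Before the tax: set 170 − 5P = 4P + 44 → P* = 14, Q* = 100.
With the tax collected from buyers, demand (in seller-price terms) shifts: Qd = 170 − 5(P + 9).
Solving gives Q = 80 with buyers paying 18 and producers receiving 9 (the 9 wedge).
Quantity falls by |ΔQ| = |100 − 80| = 20.
DWL = ½ · t · |ΔQ| = ½ · 9 · 20 = 90.

Deadweight loss = 90 thousand.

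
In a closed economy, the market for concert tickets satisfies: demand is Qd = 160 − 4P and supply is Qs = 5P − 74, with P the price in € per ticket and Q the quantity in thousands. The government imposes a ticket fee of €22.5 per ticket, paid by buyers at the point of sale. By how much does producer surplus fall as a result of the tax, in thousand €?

Before the tax: set 160 − 4P = 5P − 74 → P* = €26, Q* = 56.
With the tax collected from buyers, demand (in seller-price terms) shifts: Qd = 160 − 4(P + 22.5).
Solving gives Q = 6 with buyers paying €38.5 and suppliers receiving €16 (the €22.5 wedge).
ΔPS is the trapezoid between Q = 6 and Q = 56 of height €10: ½ · (56 + 6) · 10 = €310.

Producer surplus falls by €310 thousand.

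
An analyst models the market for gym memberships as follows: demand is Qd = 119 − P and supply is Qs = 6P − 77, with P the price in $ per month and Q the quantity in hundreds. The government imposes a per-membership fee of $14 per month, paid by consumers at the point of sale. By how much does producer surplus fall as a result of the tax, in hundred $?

Without the tax, 119 − P = 6P − 77 gives 7P = 196, so P* = $28 and Q* = 91.
With the tax collected from consumers, demand (in seller-price terms) shifts: Qd = 119 − (P + 14).
New equilibrium: consumers pay $40, producers receive $26, Q = 79. (Wedge: Pb − Ps = 14.)
ΔPS is the trapezoid between Q = 79 and Q = 91 of height $2: ½ · (91 + 79) · 2 = $170.

Producer surplus falls by $170 hundred.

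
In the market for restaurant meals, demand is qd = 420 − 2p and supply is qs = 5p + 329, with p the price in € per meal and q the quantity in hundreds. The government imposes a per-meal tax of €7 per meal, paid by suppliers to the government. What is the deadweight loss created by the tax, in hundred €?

Before the tax: set 420 − 2p = 5p + 329 → p* = €13, q* = 394.
With the tax collected from suppliers, supply shifts: qs = 5(p − 7) + 329.
New equilibrium: buyers pay €18, suppliers receive €11, q = 384. (Wedge: pb − ps = 7.)
Quantity falls by |ΔQ| = |394 − 384| = 10.
DWL = ½ · t · |ΔQ| = ½ · 7 · 10 = €35.

Deadweight loss = €35 hundred.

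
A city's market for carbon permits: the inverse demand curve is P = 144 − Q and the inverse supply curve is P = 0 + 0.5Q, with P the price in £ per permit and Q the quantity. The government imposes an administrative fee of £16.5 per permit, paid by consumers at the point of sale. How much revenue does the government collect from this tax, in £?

Rewrite in direct form: Qd = 144 − P and Qs = 2P.
Without the tax, 144 − P = 2P gives 3P = 144, so P* = £48 and Q* = 96.
With the tax collected from consumers, demand (in seller-price terms) shifts: Qd = 144 − (P + 16.5).
New equilibrium: consumers pay £59, sellers receive £42.5, Q = 85. (Wedge: Pb − Ps = 16.5.)
Revenue = t · Q = 16.5 · 85 = £1402.5.

Tax revenue = £1402.5.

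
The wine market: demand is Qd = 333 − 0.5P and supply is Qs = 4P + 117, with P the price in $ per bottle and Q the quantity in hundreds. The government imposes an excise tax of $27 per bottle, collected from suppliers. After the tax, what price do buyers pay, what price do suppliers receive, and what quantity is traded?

Buyers pay $72; suppliers receive $45; quantity = 297.

Without the tax, 333 − 0.5P = 4P + 117 gives 4.5P = 216, so P* = $48 and Q* = 309.
With the tax collected from suppliers, supply shifts: Qs = 4(P − 27) + 117.
New equilibrium: buyers pay $72, suppliers receive $45, Q = 297. (Wedge: Pb − Ps = 27.)
The less price-elastic side of the market bears the larger share of a per-unit tax.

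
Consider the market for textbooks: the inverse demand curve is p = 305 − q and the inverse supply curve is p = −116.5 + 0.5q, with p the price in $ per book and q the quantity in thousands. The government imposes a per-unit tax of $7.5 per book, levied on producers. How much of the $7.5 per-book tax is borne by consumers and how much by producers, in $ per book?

Consumers bear $5 per book; producers bear $2.5 per book.

Inverting to q(p) form: qd = 305 − p; qs = 2p + 233.
Without the tax, 305 − p = 2p + 233 gives 3p = 72, so p* = $24 and q* = 281.
With the tax collected from producers, supply shifts: qs = 2(p − 7.5) + 233.
New equilibrium: consumers pay $29, producers receive $21.5, q = 276. (Wedge: pb − ps = 7.5.)
Burden on consumers: $5; on producers: $2.5. (They sum to $7.5.)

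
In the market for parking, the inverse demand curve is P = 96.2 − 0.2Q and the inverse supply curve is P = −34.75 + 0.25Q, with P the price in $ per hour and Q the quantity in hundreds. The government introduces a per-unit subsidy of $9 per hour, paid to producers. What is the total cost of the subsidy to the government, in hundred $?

Government outlay = $2799 hundred.

Rewrite in direct form: Qd = 481 − 5P and Qs = 4P + 139.
Without the subsidy, 481 − 5P = 4P + 139 gives 9P = 342, so P* = $38 and Q* = 291.
With a per-unit subsidy paid to producers, each receives P + 9 per unit sold, so supply becomes Qs = 4(P + 9) + 139.
New equilibrium: consumers pay $34, producers receive $43, Q = 311. (Wedge: Pb − Ps = −9.)
Outlay = t · Q = 9 · 311 = $2799.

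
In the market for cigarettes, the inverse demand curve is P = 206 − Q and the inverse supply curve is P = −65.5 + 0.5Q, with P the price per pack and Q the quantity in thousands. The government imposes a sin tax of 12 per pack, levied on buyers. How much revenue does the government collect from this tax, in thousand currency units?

Tax revenue = 2076 thousand.

Inverting to Q(P) form: Qd = 206 − P; Qs = 2P + 131.
Without the tax, 206 − P = 2P + 131 gives 3P = 75, so P* = 25 and Q* = 181.
With the tax collected from buyers, demand (in seller-price terms) shifts: Qd = 206 − (P + 12).
New equilibrium: buyers pay 33, sellers receive 21, Q = 173. (Wedge: Pb − Ps = 12.)
Revenue = t · Q = 12 · 173 = 2076.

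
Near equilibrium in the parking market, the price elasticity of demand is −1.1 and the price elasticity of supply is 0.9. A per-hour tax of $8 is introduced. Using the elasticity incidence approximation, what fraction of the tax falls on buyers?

Buyers' share ≈ 0.45.

Incidence ratio: buyers' share ≈ εs / (εs + |εd|) = 0.9 / (0.9 + 1.1) = 0.45.
Supply is the less elastic side, so buyers bear the smaller share.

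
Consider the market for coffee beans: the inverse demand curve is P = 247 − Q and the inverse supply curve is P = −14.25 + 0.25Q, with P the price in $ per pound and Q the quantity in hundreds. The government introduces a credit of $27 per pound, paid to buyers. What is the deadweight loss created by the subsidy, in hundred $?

Deadweight loss = $291.6 hundred.

Rewrite in direct form: Qd = 247 − P and Qs = 4P + 57.
Before the subsidy: set 247 − P = 4P + 57 → P* = $38, Q* = 209.
With a per-unit subsidy paid to buyers, each effectively pays P − 27, so demand becomes Qd = 247 − (P − 27).
New equilibrium: buyers pay $16.4, sellers receive $43.4, Q = 230.6. (Wedge: Pb − Ps = −27.)
Quantity rises by |ΔQ| = |209 − 230.6| = 21.6.
DWL = ½ · t · |ΔQ| = ½ · 27 · 21.6 = $291.6.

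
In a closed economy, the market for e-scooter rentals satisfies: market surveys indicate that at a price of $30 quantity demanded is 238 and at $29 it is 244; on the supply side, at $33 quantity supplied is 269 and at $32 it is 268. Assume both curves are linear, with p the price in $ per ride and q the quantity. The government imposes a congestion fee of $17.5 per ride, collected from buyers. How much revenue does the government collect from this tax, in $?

Demand slope: (244 − 238)/(29 − 30) = -6, so qd = 418 − 6p.
Supply slope: (268 − 269)/(32 − 33) = 1, so qs = p + 236.
Before the tax: set 418 − 6p = p + 236 → p* = $26, q* = 262.
With the tax collected from buyers, demand (in seller-price terms) shifts: qd = 418 − 6(p + 17.5).
New equilibrium: buyers pay $28.5, sellers receive $11, q = 247. (Wedge: pb − ps = 17.5.)
Revenue = t · Q = 17.5 · 247 = $4322.5.

Tax revenue = $4322.5.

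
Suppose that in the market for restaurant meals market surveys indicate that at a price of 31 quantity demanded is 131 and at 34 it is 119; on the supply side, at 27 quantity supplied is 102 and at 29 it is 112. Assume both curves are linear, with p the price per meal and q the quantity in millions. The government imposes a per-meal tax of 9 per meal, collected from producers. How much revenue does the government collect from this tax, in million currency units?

Tax revenue = 963 million.

Demand slope: (119 − 131)/(34 − 31) = -4, so qd = 255 − 4p.
Supply slope: (112 − 102)/(29 − 27) = 5, so qs = 5p − 33.
Without the tax, 255 − 4p = 5p − 33 gives 9p = 288, so p* = 32 and q* = 127.
With the tax collected from producers, supply shifts: qs = 5(p − 9) − 33.
Solving gives q = 107 with buyers paying 37 and producers receiving 28 (the 9 wedge).
Revenue = t · Q = 9 · 107 = 963.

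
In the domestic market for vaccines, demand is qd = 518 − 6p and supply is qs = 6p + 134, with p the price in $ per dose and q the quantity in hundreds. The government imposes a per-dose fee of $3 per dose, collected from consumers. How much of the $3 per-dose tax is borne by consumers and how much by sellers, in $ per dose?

Consumers bear $1.5 per dose; sellers bear $1.5 per dose.

Without the tax, 518 − 6p = 6p + 134 gives 12p = 384, so p* = $32 and q* = 326.
With the tax collected from consumers, demand (in seller-price terms) shifts: qd = 518 − 6(p + 3).
New equilibrium: consumers pay $33.5, sellers receive $30.5, q = 317. (Wedge: pb − ps = 3.)
Burden on consumers: $1.5; on sellers: $1.5. (They sum to $3.)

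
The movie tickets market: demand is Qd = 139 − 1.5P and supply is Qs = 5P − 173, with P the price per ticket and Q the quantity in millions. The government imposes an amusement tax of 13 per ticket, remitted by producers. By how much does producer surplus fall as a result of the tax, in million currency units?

Without the tax, 139 − 1.5P = 5P − 173 gives 6.5P = 312, so P* = 48 and Q* = 67.
With the tax collected from producers, supply shifts: Qs = 5(P − 13) − 173.
Solving gives Q = 52 with buyers paying 58 and producers receiving 45 (the 13 wedge).
ΔPS is the trapezoid between Q = 52 and Q = 67 of height 3: ½ · (67 + 52) · 3 = 178.5.

Producer surplus falls by 178.5 million.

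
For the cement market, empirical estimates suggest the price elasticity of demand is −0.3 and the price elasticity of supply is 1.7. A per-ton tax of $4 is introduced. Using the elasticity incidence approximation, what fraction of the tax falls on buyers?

Buyers' share ≈ 0.85.

Incidence ratio: buyers' share ≈ εs / (εs + |εd|) = 1.7 / (1.7 + 0.3) = 0.85.
Supply is the more elastic side, so buyers bear the larger share.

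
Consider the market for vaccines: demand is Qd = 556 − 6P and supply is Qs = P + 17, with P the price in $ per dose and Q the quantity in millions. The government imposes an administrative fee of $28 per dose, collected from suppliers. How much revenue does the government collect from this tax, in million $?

Without the tax, 556 − 6P = P + 17 gives 7P = 539, so P* = $77 and Q* = 94.
With the tax collected from suppliers, supply shifts: Qs = (P − 28) + 17.
Solving gives Q = 70 with buyers paying $81 and suppliers receiving $53 (the $28 wedge).
Revenue = t · Q = 28 · 70 = $1960.

Tax revenue = $1960 million.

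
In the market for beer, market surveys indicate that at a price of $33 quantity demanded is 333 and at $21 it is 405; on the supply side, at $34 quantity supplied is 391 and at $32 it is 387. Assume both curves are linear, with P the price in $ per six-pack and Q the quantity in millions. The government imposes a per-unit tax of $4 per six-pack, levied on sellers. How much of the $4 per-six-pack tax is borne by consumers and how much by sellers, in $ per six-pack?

Demand slope: (405 − 333)/(21 − 33) = -6, so Qd = 531 − 6P.
Supply slope: (387 − 391)/(32 − 34) = 2, so Qs = 2P + 323.
Without the tax, 531 − 6P = 2P + 323 gives 8P = 208, so P* = $26 and Q* = 375.
With the tax collected from sellers, supply shifts: Qs = 2(P − 4) + 323.
Solving gives Q = 369 with consumers paying $27 and sellers receiving $23 (the $4 wedge).
Burden on consumers: $1; on sellers: $3. (They sum to $4.)
The less price-elastic side of the market bears the larger share of a per-unit tax.

Consumers bear $1 per six-pack; sellers bear $3 per six-pack.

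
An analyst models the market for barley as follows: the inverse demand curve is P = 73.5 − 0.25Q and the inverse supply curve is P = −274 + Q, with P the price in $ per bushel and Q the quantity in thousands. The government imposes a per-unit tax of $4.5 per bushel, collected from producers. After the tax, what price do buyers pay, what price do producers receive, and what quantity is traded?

Rewrite in direct form: Qd = 294 − 4P and Qs = P + 274.
Before the tax: set 294 − 4P = P + 274 → P* = $4, Q* = 278.
With the tax collected from producers, supply shifts: Qs = (P − 4.5) + 274.
New equilibrium: buyers pay $4.9, producers receive $0.4, Q = 274.4. (Wedge: Pb − Ps = 4.5.)

Buyers pay $4.9; producers receive $0.4; quantity = 274.4.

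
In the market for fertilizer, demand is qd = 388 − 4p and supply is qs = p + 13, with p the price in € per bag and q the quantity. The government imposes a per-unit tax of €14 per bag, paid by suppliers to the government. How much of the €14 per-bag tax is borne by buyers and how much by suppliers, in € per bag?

Before the tax: set 388 − 4p = p + 13 → p* = €75, q* = 88.
With the tax collected from suppliers, supply shifts: qs = (p − 14) + 13.
Solving gives q = 76.8 with buyers paying €77.8 and suppliers receiving €63.8 (the €14 wedge).
Burden on buyers: €2.8; on suppliers: €11.2. (They sum to €14.)
The less price-elastic side of the market bears the larger share of a per-unit tax.

Buyers bear €2.8 per bag; suppliers bear €11.2 per bag.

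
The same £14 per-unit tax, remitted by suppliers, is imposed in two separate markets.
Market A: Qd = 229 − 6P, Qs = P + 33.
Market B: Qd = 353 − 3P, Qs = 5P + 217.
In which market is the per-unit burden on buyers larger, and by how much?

Market A: pre-tax P* = £28, Q* = 61; post-tax Q = 49; per-unit burden on buyers = £2.
Market B: pre-tax P* = £17, Q* = 302; post-tax Q = 275.75; per-unit burden on buyers = £8.75.
Difference: £2 vs £8.75 → market B is larger by £6.75.

Market B, by £6.75.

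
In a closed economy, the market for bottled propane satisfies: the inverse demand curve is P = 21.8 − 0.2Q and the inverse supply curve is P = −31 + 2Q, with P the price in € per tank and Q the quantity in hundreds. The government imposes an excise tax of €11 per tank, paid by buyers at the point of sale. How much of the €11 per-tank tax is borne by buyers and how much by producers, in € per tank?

Rewrite in direct form: Qd = 109 − 5P and Qs = 0.5P + 15.5.
Without the tax, 109 − 5P = 0.5P + 15.5 gives 5.5P = 93.5, so P* = €17 and Q* = 24.
With the tax collected from buyers, demand (in seller-price terms) shifts: Qd = 109 − 5(P + 11).
Solving gives Q = 19 with buyers paying €18 and producers receiving €7 (the €11 wedge).
Burden on buyers: €1; on producers: €10. (They sum to €11.)

Buyers bear €1 per tank; producers bear €10 per tank.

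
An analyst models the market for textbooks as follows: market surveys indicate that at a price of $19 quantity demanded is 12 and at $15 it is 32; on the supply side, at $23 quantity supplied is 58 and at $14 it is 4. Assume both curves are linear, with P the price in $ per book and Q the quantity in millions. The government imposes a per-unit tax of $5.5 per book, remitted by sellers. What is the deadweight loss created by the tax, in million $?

Deadweight loss = $41.25 million.

Demand slope: (32 − 12)/(15 − 19) = -5, so Qd = 107 − 5P.
Supply slope: (4 − 58)/(14 − 23) = 6, so Qs = 6P − 80.
Before the tax: set 107 − 5P = 6P − 80 → P* = $17, Q* = 22.
With the tax collected from sellers, supply shifts: Qs = 6(P − 5.5) − 80.
Solving gives Q = 7 with buyers paying $20 and sellers receiving $14.5 (the $5.5 wedge).
Quantity falls by |ΔQ| = |22 − 7| = 15.
DWL = ½ · t · |ΔQ| = ½ · 5.5 · 15 = $41.25.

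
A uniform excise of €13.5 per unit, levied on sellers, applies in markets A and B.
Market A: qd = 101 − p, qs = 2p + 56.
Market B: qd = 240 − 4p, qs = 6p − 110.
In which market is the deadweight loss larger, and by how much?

Market B, by €157.95.

Market A: pre-tax p* = €15, q* = 86; post-tax q = 77; deadweight loss = €60.75.
Market B: pre-tax p* = €35, q* = 100; post-tax q = 67.6; deadweight loss = €218.7.
Difference: €60.75 vs €218.7 → market B is larger by €157.95.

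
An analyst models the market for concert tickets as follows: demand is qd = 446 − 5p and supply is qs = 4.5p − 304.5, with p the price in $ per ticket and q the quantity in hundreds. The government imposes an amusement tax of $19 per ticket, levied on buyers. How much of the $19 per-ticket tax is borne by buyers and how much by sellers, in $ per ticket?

Before the tax: set 446 − 5p = 4.5p − 304.5 → p* = $79, q* = 51.
With the tax collected from buyers, demand (in seller-price terms) shifts: qd = 446 − 5(p + 19).
Solving gives q = 6 with buyers paying $88 and sellers receiving $69 (the $19 wedge).
Burden on buyers: $9; on sellers: $10. (They sum to $19.)
The less price-elastic side of the market bears the larger share of a per-unit tax.

Buyers bear $9 per ticket; sellers bear $10 per ticket.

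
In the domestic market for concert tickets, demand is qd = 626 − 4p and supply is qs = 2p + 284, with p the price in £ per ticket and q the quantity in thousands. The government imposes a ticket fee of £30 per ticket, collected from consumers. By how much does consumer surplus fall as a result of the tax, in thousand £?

Without the tax, 626 − 4p = 2p + 284 gives 6p = 342, so p* = £57 and q* = 398.
With the tax collected from consumers, demand (in seller-price terms) shifts: qd = 626 − 4(p + 30).
New equilibrium: consumers pay £67, producers receive £37, q = 358. (Wedge: pb − ps = 30.)
ΔCS is the trapezoid between Q = 358 and Q = 398 of height £10: ½ · (398 + 358) · 10 = £3780.

Consumer surplus falls by £3780 thousand.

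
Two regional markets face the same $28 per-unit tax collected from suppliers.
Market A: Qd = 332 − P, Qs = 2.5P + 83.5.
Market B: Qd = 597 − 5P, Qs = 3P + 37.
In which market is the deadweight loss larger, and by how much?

Market B, by $455.

Market A: pre-tax P* = $71, Q* = 261; post-tax Q = 241; deadweight loss = $280.
Market B: pre-tax P* = $70, Q* = 247; post-tax Q = 194.5; deadweight loss = $735.
Difference: $280 vs $735 → market B is larger by $455.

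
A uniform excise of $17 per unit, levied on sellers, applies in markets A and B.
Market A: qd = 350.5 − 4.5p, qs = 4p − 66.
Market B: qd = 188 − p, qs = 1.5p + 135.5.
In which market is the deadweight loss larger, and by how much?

Market A: pre-tax p* = $49, q* = 130; post-tax q = 94; deadweight loss = $306.
Market B: pre-tax p* = $21, q* = 167; post-tax q = 156.8; deadweight loss = $86.7.
Difference: $306 vs $86.7 → market A is larger by $219.3.

Market A, by $219.3.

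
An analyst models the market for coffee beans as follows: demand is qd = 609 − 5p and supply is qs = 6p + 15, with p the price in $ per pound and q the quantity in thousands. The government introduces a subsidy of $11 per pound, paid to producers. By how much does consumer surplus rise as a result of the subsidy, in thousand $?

Consumer surplus rises by $2124 thousand.

Without the subsidy, 609 − 5p = 6p + 15 gives 11p = 594, so p* = $54 and q* = 339.
With a per-unit subsidy paid to producers, each receives p + 11 per unit sold, so supply becomes qs = 6(p + 11) + 15.
Solving gives q = 369 with buyers paying $48 and producers receiving $59 (the $11 wedge).
ΔCS is the trapezoid between Q = 369 and Q = 339 of height $6: ½ · (339 + 369) · 6 = $2124.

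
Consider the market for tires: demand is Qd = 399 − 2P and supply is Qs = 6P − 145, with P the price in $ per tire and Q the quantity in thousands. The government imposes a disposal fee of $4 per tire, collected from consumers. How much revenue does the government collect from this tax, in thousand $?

Without the tax, 399 − 2P = 6P − 145 gives 8P = 544, so P* = $68 and Q* = 263.
With the tax collected from consumers, demand (in seller-price terms) shifts: Qd = 399 − 2(P + 4).
New equilibrium: consumers pay $71, producers receive $67, Q = 257. (Wedge: Pb − Ps = 4.)
Revenue = t · Q = 4 · 257 = $1028.

Tax revenue = $1028 thousand.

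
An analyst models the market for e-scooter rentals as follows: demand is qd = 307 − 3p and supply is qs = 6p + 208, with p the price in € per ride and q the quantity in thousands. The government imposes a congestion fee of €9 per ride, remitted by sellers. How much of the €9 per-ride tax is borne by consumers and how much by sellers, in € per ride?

Consumers bear €6 per ride; sellers bear €3 per ride.

Without the tax, 307 − 3p = 6p + 208 gives 9p = 99, so p* = €11 and q* = 274.
With the tax collected from sellers, supply shifts: qs = 6(p − 9) + 208.
New equilibrium: consumers pay €17, sellers receive €8, q = 256. (Wedge: pb − ps = 9.)
Burden on consumers: €6; on sellers: €3. (They sum to €9.)
The less price-elastic side of the market bears the larger share of a per-unit tax.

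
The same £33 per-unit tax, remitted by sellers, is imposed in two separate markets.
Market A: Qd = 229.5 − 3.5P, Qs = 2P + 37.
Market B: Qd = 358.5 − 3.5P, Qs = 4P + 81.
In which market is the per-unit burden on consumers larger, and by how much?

Market B, by £5.6.

Market A: pre-tax P* = £35, Q* = 107; post-tax Q = 65; per-unit burden on consumers = £12.
Market B: pre-tax P* = £37, Q* = 229; post-tax Q = 167.4; per-unit burden on consumers = £17.6.
Difference: £12 vs £17.6 → market B is larger by £5.6.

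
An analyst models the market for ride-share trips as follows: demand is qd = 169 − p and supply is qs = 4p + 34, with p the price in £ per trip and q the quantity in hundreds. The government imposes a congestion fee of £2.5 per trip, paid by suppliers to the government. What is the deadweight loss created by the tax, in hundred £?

Before the tax: set 169 − p = 4p + 34 → p* = £27, q* = 142.
With the tax collected from suppliers, supply shifts: qs = 4(p − 2.5) + 34.
Solving gives q = 140 with consumers paying £29 and suppliers receiving £26.5 (the £2.5 wedge).
Quantity falls by |ΔQ| = |142 − 140| = 2.
DWL = ½ · t · |ΔQ| = ½ · 2.5 · 2 = £2.5.

Deadweight loss = £2.5 hundred.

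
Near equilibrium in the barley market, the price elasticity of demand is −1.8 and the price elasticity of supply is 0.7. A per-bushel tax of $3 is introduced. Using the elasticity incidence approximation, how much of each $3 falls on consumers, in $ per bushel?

Consumers bear ≈ $0.84 per bushel.

Incidence ratio: consumers' share ≈ εs / (εs + |εd|) = 0.7 / (0.7 + 1.8) = 0.28.
So consumers bear ≈ 0.28 × $3 = $0.84; suppliers bear $2.16.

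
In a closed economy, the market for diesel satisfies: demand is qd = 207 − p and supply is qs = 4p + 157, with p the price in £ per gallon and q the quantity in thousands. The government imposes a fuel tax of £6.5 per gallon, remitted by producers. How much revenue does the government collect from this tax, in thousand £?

Without the tax, 207 − p = 4p + 157 gives 5p = 50, so p* = £10 and q* = 197.
With the tax collected from producers, supply shifts: qs = 4(p − 6.5) + 157.
New equilibrium: consumers pay £15.2, producers receive £8.7, q = 191.8. (Wedge: pb − ps = 6.5.)
Revenue = t · Q = 6.5 · 191.8 = £1246.7.

Tax revenue = £1246.7 thousand.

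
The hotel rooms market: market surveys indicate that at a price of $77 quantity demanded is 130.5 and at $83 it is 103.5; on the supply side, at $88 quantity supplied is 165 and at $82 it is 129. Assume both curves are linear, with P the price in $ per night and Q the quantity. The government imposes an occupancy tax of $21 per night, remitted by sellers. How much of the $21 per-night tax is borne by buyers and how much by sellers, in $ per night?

Buyers bear $12 per night; sellers bear $9 per night.

Demand slope: (103.5 − 130.5)/(83 − 77) = -4.5, so Qd = 477 − 4.5P.
Supply slope: (129 − 165)/(82 − 88) = 6, so Qs = 6P − 363.
Without the tax, 477 − 4.5P = 6P − 363 gives 10.5P = 840, so P* = $80 and Q* = 117.
With the tax collected from sellers, supply shifts: Qs = 6(P − 21) − 363.
Solving gives Q = 63 with buyers paying $92 and sellers receiving $71 (the $21 wedge).
Burden on buyers: $12; on sellers: $9. (They sum to $21.)
The less price-elastic side of the market bears the larger share of a per-unit tax.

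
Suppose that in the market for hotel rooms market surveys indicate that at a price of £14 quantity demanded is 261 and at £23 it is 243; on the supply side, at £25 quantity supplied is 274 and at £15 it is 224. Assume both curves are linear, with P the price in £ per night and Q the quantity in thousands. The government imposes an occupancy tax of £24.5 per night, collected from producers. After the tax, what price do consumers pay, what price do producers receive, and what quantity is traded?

Demand slope: (243 − 261)/(23 − 14) = -2, so Qd = 289 − 2P.
Supply slope: (224 − 274)/(15 − 25) = 5, so Qs = 5P + 149.
Before the tax: set 289 − 2P = 5P + 149 → P* = £20, Q* = 249.
With the tax collected from producers, supply shifts: Qs = 5(P − 24.5) + 149.
New equilibrium: consumers pay £37.5, producers receive £13, Q = 214. (Wedge: Pb − Ps = 24.5.)
The less price-elastic side of the market bears the larger share of a per-unit tax.

Consumers pay £37.5; producers receive £13; quantity = 214.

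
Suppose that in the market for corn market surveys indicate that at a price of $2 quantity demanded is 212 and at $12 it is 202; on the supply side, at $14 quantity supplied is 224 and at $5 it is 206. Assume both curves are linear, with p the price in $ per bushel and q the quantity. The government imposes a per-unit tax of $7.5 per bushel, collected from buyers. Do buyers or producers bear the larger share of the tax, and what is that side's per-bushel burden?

Buyers bear the larger share: $5 per bushel.

Demand slope: (202 − 212)/(12 − 2) = -1, so qd = 214 − p.
Supply slope: (206 − 224)/(5 − 14) = 2, so qs = 2p + 196.
Before the tax: set 214 − p = 2p + 196 → p* = $6, q* = 208.
With the tax collected from buyers, demand (in seller-price terms) shifts: qd = 214 − (p + 7.5).
New equilibrium: buyers pay $11, producers receive $3.5, q = 203. (Wedge: pb − ps = 7.5.)
Per-bushel burden: buyers $5, producers $2.5.
Buyers take the larger share because demand is less price-elastic here (demand slope 1 vs supply slope 2).
The less price-elastic side of the market bears the larger share of a per-unit tax.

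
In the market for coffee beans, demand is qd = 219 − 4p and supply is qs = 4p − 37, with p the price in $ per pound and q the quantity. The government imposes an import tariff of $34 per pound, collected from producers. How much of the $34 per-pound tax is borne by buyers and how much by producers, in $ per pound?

Buyers bear $17 per pound; producers bear $17 per pound.

Before the tax: set 219 − 4p = 4p − 37 → p* = $32, q* = 91.
With the tax collected from producers, supply shifts: qs = 4(p − 34) − 37.
Solving gives q = 23 with buyers paying $49 and producers receiving $15 (the $34 wedge).
Burden on buyers: $17; on producers: $17. (They sum to $34.)
The less price-elastic side of the market bears the larger share of a per-unit tax.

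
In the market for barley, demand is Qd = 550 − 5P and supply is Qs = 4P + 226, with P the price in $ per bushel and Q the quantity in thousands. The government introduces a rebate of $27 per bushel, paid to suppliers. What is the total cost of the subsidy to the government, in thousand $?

Before the subsidy: set 550 − 5P = 4P + 226 → P* = $36, Q* = 370.
With a per-unit subsidy paid to suppliers, each receives P + 27 per unit sold, so supply becomes Qs = 4(P + 27) + 226.
New equilibrium: consumers pay $24, suppliers receive $51, Q = 430. (Wedge: Pb − Ps = −27.)
Outlay = t · Q = 27 · 430 = $11610.

Government outlay = $11610 thousand.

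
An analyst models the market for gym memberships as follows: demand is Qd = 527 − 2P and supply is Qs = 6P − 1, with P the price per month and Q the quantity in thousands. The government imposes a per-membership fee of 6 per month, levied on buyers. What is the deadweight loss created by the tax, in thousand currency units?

Deadweight loss = 27 thousand.

Without the tax, 527 − 2P = 6P − 1 gives 8P = 528, so P* = 66 and Q* = 395.
With the tax collected from buyers, demand (in seller-price terms) shifts: Qd = 527 − 2(P + 6).
New equilibrium: buyers pay 70.5, sellers receive 64.5, Q = 386. (Wedge: Pb − Ps = 6.)
Quantity falls by |ΔQ| = |395 − 386| = 9.
DWL = ½ · t · |ΔQ| = ½ · 6 · 9 = 27.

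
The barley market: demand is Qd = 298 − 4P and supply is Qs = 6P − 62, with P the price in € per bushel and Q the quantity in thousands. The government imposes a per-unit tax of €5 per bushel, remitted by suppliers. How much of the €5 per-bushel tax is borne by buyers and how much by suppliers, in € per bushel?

Buyers bear €3 per bushel; suppliers bear €2 per bushel.

Without the tax, 298 − 4P = 6P − 62 gives 10P = 360, so P* = €36 and Q* = 154.
With the tax collected from suppliers, supply shifts: Qs = 6(P − 5) − 62.
Solving gives Q = 142 with buyers paying €39 and suppliers receiving €34 (the €5 wedge).
Burden on buyers: €3; on suppliers: €2. (They sum to €5.)
The less price-elastic side of the market bears the larger share of a per-unit tax.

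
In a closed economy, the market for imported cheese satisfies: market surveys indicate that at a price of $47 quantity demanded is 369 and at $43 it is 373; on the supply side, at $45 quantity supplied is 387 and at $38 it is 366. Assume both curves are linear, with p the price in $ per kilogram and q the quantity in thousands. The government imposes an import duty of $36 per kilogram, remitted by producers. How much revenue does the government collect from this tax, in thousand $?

Tax revenue = $12528 thousand.

Demand slope: (373 − 369)/(43 − 47) = -1, so qd = 416 − p.
Supply slope: (366 − 387)/(38 − 45) = 3, so qs = 3p + 252.
Without the tax, 416 − p = 3p + 252 gives 4p = 164, so p* = $41 and q* = 375.
With the tax collected from producers, supply shifts: qs = 3(p − 36) + 252.
New equilibrium: consumers pay $68, producers receive $32, q = 348. (Wedge: pb − ps = 36.)
Revenue = t · Q = 36 · 348 = $12528.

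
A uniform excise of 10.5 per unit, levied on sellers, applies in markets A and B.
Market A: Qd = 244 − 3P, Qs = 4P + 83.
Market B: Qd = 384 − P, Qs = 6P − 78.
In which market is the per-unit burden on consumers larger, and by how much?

Market A: pre-tax P* = 23, Q* = 175; post-tax Q = 157; per-unit burden on consumers = 6.
Market B: pre-tax P* = 66, Q* = 318; post-tax Q = 309; per-unit burden on consumers = 9.
Difference: 6 vs 9 → market B is larger by 3.

Market B, by 3.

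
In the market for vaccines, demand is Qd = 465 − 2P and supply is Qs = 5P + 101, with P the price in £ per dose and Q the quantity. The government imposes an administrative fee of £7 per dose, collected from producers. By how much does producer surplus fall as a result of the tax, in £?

Producer surplus falls by £712.

Before the tax: set 465 − 2P = 5P + 101 → P* = £52, Q* = 361.
With the tax collected from producers, supply shifts: Qs = 5(P − 7) + 101.
New equilibrium: consumers pay £57, producers receive £50, Q = 351. (Wedge: Pb − Ps = 7.)
ΔPS is the trapezoid between Q = 351 and Q = 361 of height £2: ½ · (361 + 351) · 2 = £712.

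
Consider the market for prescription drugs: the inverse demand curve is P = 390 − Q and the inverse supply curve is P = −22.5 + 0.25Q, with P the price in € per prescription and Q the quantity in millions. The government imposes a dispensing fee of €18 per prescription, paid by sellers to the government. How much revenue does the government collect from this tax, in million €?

Tax revenue = €5680.8 million.

Inverting to Q(P) form: Qd = 390 − P; Qs = 4P + 90.
Before the tax: set 390 − P = 4P + 90 → P* = €60, Q* = 330.
With the tax collected from sellers, supply shifts: Qs = 4(P − 18) + 90.
Solving gives Q = 315.6 with buyers paying €74.4 and sellers receiving €56.4 (the €18 wedge).
Revenue = t · Q = 18 · 315.6 = €5680.8.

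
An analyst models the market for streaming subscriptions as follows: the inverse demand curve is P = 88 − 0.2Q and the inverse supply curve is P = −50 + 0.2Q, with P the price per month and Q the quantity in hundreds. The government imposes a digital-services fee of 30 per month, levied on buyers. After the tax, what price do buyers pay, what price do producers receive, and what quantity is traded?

Buyers pay 34; producers receive 4; quantity = 270.

Rewrite in direct form: Qd = 440 − 5P and Qs = 5P + 250.
Without the tax, 440 − 5P = 5P + 250 gives 10P = 190, so P* = 19 and Q* = 345.
With the tax collected from buyers, demand (in seller-price terms) shifts: Qd = 440 − 5(P + 30).
Solving gives Q = 270 with buyers paying 34 and producers receiving 4 (the 30 wedge).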